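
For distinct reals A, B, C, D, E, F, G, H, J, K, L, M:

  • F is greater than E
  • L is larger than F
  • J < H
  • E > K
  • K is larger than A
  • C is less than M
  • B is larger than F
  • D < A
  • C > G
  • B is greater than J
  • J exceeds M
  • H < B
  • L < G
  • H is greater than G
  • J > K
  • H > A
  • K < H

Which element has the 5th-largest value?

Piecing the relations together gives one ordering: D < A < K < E < F < L < G < C < M < J < H < B.
Counting 5 from the largest end gives C.

C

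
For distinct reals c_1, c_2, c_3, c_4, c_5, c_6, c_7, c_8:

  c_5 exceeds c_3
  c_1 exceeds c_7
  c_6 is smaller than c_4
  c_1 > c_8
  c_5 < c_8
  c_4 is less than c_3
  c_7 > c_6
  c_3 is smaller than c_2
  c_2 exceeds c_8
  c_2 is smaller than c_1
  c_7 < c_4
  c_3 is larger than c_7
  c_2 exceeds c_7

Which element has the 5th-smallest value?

c_5

Piecing the relations together gives one ordering: c_6 < c_7 < c_4 < c_3 < c_5 < c_8 < c_2 < c_1.
The 5th smallest is c_5.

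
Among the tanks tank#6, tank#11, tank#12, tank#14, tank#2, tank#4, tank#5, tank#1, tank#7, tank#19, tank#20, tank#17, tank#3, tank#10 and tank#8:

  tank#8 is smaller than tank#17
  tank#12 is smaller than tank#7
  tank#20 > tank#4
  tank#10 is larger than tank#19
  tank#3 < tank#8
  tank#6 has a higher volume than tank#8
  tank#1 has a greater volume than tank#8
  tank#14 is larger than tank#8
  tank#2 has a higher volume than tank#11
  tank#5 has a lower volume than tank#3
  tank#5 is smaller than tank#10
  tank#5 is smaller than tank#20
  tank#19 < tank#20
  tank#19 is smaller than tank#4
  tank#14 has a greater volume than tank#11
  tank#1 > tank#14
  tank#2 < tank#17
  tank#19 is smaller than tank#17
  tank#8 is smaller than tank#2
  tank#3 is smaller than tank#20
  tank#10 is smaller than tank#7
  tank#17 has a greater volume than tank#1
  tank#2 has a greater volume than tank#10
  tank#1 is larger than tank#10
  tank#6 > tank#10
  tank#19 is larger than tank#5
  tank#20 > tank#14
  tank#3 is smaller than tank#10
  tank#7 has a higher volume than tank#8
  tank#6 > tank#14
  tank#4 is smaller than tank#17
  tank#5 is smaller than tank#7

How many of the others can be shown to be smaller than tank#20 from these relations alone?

7

Directly below tank#20: tank#5, tank#3, tank#19, tank#4, tank#14.
One step further: tank#8, tank#11 (7 so far).
No other element is forced below tank#20 by the given relations, so the count is 7.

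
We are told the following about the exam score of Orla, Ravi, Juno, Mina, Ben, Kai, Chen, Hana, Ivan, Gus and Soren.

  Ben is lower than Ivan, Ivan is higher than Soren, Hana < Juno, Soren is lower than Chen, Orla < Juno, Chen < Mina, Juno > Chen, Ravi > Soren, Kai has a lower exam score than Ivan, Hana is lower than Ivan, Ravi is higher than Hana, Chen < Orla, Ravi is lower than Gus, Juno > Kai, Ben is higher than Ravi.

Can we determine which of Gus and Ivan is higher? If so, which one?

Following every chain through Ivan: below Ivan we get Soren, Hana, Ravi, Ben, Kai.
Gus is not reached, and no chain runs the other way from Gus to Ivan.
So the given relations leave the order of Ivan and Gus undetermined.

undetermined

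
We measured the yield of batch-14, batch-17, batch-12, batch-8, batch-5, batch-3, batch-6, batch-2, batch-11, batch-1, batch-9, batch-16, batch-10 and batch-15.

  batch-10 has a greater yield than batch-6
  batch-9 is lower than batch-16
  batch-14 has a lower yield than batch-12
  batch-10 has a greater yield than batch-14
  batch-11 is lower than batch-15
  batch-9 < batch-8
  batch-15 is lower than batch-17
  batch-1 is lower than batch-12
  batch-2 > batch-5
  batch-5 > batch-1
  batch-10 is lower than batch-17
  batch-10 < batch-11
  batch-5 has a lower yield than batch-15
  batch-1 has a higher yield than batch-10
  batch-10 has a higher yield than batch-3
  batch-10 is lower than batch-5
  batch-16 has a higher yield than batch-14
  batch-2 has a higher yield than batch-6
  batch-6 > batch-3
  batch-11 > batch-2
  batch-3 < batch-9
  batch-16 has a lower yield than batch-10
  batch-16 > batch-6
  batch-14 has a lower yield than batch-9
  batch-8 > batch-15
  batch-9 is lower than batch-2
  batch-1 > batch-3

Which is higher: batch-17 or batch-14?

batch-14 < batch-9 and batch-9 < batch-16 give batch-14 < batch-16.
Then batch-16 < batch-10 extends the chain to batch-10.
With batch-10 < batch-1: batch-14 < batch-9 < batch-16 < batch-10 < batch-1.
Then batch-1 < batch-5 extends the chain to batch-5.
With batch-5 < batch-2: batch-14 < batch-9 < batch-16 < batch-10 < batch-1 < batch-5 < batch-2.
Then batch-2 < batch-11 extends the chain to batch-11.
With batch-11 < batch-15: batch-14 < batch-9 < batch-16 < batch-10 < batch-1 < batch-5 < batch-2 < batch-11 < batch-15.
With batch-15 < batch-17: batch-14 < batch-9 < batch-16 < batch-10 < batch-1 < batch-5 < batch-2 < batch-11 < batch-15 < batch-17.
So batch-14 < batch-17; batch-17 is the higher of the two.

batch-17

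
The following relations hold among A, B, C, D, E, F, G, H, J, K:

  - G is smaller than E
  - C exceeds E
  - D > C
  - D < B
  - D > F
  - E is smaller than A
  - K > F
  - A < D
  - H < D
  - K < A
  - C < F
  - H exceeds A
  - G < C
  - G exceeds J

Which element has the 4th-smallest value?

The consecutive relations fix a unique order: J < G < E < C < F < K < A < H < D < B.
Counting 4 from the smallest end gives C.

C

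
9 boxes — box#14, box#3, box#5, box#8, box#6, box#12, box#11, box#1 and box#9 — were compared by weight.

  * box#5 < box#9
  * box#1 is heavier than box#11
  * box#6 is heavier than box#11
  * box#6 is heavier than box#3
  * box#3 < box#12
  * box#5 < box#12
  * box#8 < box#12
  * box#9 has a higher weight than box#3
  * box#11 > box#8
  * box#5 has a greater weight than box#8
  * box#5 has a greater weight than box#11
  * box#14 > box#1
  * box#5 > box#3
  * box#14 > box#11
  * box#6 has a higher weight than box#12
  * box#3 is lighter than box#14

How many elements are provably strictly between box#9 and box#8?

2

The relations place box#8 below box#9. An element lies strictly between them when it is forced above box#8 and also forced below box#9.
Above box#8: {box#11, box#5, box#12, box#6, box#1, box#14}. Below box#9: {box#11, box#3, box#5}.
Intersection: {box#11, box#5} — 2.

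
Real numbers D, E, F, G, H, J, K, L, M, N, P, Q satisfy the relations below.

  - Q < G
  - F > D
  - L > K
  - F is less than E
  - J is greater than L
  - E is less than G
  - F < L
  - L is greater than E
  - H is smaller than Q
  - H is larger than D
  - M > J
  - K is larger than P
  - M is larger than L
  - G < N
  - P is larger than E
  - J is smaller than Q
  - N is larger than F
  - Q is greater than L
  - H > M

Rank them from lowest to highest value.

Each adjacent pair is fixed by a given relation: D < F; F < E; E < P; P < K; K < L; L < J; J < M; M < H; H < Q; Q < G; G < N. Chaining them end to end gives the full order.

D < F < E < P < K < L < J < M < H < Q < G < N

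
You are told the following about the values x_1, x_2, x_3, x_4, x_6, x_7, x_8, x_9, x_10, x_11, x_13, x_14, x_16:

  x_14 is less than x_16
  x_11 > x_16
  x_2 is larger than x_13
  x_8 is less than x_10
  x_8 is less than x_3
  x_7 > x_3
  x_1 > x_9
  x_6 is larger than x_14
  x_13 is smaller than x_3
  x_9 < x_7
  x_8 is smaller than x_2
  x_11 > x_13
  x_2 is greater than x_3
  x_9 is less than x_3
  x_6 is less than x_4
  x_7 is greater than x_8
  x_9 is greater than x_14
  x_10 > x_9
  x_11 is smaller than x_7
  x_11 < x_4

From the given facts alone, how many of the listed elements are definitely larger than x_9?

The elements the relations force above x_9 are x_3, x_2, x_1, x_10, x_7 — no chain reaches any other.
That is 5.

5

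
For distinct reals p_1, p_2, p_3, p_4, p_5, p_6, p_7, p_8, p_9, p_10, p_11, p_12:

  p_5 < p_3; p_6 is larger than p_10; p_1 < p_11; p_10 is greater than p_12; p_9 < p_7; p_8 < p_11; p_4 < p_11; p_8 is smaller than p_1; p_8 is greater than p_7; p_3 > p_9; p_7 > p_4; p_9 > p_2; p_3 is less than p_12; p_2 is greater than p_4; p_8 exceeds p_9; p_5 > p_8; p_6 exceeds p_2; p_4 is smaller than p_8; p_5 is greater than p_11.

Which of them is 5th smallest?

The consecutive relations fix a unique order: p_4 < p_2 < p_9 < p_7 < p_8 < p_1 < p_11 < p_5 < p_3 < p_12 < p_10 < p_6.
The 5th smallest is p_8.

p_8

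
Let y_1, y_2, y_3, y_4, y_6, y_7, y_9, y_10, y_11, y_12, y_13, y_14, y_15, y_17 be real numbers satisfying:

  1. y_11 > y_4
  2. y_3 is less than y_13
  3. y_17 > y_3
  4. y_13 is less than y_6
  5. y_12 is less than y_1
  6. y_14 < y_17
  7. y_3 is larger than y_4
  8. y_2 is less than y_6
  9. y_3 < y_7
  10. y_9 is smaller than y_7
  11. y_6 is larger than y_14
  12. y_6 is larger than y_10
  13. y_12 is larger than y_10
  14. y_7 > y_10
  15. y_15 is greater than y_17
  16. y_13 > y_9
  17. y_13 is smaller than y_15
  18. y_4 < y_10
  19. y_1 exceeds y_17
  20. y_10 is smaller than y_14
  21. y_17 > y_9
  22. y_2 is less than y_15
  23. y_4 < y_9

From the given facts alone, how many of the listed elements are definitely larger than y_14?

From y_14 the given relations immediately reach y_17, y_6.
From those, y_15, y_1 — 4 in total.
Nothing else is reachable above y_14; 4 in all.

4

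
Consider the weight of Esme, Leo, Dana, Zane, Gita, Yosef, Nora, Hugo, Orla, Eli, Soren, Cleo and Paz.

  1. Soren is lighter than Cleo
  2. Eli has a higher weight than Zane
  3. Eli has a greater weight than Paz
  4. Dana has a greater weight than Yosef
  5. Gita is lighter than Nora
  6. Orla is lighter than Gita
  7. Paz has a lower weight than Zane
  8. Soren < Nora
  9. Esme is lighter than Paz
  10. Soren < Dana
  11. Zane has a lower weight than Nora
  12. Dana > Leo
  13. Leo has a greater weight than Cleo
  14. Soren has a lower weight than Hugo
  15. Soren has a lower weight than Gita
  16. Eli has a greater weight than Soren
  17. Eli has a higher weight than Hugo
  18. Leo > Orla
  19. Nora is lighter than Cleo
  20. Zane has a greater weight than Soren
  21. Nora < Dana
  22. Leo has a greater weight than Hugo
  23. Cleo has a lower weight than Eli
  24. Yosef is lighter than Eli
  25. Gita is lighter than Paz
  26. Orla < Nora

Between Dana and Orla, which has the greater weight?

Dana

Link the given pairs in sequence: Orla < Gita; Gita < Paz; Paz < Zane; Zane < Nora; Nora < Cleo; Cleo < Leo; Leo < Dana.
Together: Orla < Gita < Paz < Zane < Nora < Cleo < Leo < Dana.
So Orla < Dana; Dana is the heavier of the two.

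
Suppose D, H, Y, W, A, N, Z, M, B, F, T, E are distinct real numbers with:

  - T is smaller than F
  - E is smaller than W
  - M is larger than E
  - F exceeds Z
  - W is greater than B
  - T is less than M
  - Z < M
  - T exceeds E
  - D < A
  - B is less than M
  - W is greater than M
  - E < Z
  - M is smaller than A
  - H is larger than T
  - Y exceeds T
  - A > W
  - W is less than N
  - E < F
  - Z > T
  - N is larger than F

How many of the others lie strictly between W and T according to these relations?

The relations place T below W. An element lies strictly between them when it is forced above T and also forced below W.
Above T: {H, Y, Z, M, F, A, N}. Below W: {E, B, Z, M}.
Intersection: {Z, M} — 2.

2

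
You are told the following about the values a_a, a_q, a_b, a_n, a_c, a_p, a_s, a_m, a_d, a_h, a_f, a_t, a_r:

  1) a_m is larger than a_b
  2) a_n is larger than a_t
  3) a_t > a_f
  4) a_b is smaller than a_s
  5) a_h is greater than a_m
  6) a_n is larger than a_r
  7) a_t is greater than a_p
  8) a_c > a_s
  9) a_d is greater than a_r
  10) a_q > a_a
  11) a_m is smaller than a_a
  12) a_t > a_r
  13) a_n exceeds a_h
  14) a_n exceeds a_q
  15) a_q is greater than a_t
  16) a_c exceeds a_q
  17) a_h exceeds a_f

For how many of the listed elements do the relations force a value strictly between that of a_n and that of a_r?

2

The relations place a_r below a_n. An element lies strictly between them when it is forced above a_r and also forced below a_n.
Above a_r: {a_d, a_t, a_q, a_c}. Below a_n: {a_p, a_b, a_f, a_m, a_a, a_t, a_h, a_q}.
Intersection: {a_t, a_q} — 2.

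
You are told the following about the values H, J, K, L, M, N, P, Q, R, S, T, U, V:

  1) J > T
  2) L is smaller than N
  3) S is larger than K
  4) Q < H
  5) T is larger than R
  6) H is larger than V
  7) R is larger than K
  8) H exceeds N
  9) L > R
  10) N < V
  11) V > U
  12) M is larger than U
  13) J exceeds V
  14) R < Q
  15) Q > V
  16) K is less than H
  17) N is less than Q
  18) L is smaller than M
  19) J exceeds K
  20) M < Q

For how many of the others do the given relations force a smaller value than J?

7

Directly below J: K, V, T.
One step further: R, N, U (6 so far).
One step further: L (7 so far).
No other element is forced below J by the given relations, so the count is 7.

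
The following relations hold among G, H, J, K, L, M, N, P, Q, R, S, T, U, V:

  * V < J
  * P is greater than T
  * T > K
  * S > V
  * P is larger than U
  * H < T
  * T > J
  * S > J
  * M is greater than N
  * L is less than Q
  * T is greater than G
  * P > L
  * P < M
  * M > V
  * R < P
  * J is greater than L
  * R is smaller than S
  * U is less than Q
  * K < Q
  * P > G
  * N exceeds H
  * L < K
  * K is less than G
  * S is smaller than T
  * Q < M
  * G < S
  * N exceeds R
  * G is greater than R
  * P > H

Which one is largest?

M

Chaining downward from M: directly below it, V, N, Q, P; then L, K, R, H, U, G, T; then J, S.
That covers every other element, and nothing is given above M, so M is the largest.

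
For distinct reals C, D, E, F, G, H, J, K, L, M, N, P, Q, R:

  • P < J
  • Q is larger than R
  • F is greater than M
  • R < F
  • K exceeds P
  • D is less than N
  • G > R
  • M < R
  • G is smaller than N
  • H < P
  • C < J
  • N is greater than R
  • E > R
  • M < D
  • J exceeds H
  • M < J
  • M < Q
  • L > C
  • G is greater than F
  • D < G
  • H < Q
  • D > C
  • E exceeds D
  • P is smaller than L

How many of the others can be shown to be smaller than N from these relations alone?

6

Directly below N: R, D, G.
One step further: M, C, F (6 so far).
No other element is forced below N by the given relations, so the count is 6.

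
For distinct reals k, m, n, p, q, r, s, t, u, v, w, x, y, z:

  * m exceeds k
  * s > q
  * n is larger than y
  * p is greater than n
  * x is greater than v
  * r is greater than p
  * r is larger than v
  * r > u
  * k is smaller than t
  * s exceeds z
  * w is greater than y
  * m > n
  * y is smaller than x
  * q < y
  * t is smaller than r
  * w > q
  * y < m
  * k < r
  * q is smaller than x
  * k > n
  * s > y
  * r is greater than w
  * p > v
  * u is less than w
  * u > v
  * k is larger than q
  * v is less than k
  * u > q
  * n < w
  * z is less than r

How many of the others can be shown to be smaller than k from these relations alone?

4

From k the given relations immediately reach q, v, n.
From those, y — 4 in total.
Nothing else is reachable below k; 4 in all.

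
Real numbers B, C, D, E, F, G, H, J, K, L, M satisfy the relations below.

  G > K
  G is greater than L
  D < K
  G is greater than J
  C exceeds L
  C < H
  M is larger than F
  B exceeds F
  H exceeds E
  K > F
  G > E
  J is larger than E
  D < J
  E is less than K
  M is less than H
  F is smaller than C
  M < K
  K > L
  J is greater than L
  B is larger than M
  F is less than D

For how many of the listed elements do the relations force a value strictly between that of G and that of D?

The relations place D below G. An element lies strictly between them when it is forced above D and also forced below G.
Above D: {J, K}. Below G: {L, F, E, M, J, K}.
Intersection: {J, K} — 2.

2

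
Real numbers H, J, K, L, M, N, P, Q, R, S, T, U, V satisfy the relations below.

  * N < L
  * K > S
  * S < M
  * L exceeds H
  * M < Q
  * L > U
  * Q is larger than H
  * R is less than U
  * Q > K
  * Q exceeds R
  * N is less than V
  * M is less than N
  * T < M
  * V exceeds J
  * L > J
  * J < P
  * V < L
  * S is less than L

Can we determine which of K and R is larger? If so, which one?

undetermined

Following every chain through R: above R we get U, L, Q.
K is not reached, and no chain runs the other way from K to R.
So the given relations leave the order of R and K undetermined.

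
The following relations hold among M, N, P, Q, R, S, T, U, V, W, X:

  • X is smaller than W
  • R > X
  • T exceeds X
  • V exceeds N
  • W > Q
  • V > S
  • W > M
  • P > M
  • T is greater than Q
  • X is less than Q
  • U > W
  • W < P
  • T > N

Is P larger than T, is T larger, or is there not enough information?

Following every chain through P: below P we get M, X, Q, W.
T is not reached, and no chain runs the other way from T to P.
So the given relations leave the order of P and T undetermined.

undetermined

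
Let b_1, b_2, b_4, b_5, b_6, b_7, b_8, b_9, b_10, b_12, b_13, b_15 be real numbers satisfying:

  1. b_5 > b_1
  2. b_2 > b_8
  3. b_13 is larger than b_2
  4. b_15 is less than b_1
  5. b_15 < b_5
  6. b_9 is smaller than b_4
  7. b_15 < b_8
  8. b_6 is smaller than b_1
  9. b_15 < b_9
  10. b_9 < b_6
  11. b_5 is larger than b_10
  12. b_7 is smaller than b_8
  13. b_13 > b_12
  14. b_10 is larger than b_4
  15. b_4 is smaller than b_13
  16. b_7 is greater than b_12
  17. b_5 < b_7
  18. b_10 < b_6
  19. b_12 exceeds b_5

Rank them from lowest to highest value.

b_15 < b_9 < b_4 < b_10 < b_6 < b_1 < b_5 < b_12 < b_7 < b_8 < b_2 < b_13

Each adjacent pair is fixed by a given relation: b_15 < b_9; b_9 < b_4; b_4 < b_10; b_10 < b_6; b_6 < b_1; b_1 < b_5; b_5 < b_12; b_12 < b_7; b_7 < b_8; b_8 < b_2; b_2 < b_13. Chaining them end to end gives the full order.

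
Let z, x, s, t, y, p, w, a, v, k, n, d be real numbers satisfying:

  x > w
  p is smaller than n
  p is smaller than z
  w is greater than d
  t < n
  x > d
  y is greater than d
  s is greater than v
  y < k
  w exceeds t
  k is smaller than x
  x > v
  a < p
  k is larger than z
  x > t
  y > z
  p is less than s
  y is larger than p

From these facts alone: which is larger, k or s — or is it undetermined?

Following every chain through k: above k we get x; below k we get a, p, d, z, y.
s is not reached, and no chain runs the other way from s to k.
So the given relations leave the order of k and s undetermined.

undetermined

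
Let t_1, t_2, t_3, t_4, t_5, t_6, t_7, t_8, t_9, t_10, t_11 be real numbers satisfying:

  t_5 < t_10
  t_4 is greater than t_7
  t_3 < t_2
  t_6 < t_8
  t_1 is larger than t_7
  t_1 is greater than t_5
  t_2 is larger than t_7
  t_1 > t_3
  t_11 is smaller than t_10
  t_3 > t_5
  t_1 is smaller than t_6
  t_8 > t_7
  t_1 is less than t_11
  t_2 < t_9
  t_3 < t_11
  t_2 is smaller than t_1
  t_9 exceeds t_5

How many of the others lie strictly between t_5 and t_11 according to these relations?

3

The relations place t_5 below t_11. An element lies strictly between them when it is forced above t_5 and also forced below t_11.
Above t_5: {t_3, t_2, t_1, t_10, t_6, t_8, t_9}. Below t_11: {t_7, t_3, t_2, t_1}.
Intersection: {t_3, t_2, t_1} — 3.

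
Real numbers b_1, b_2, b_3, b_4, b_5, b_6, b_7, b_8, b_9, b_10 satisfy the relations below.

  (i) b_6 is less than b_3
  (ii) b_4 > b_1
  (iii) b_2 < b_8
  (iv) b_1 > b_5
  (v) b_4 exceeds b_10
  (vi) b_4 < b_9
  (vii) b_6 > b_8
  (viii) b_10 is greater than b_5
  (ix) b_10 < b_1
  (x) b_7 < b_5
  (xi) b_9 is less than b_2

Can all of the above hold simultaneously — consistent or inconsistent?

consistent

The single ordering b_7 < b_5 < b_10 < b_1 < b_4 < b_9 < b_2 < b_8 < b_6 < b_3 satisfies every listed relation, so no contradiction arises.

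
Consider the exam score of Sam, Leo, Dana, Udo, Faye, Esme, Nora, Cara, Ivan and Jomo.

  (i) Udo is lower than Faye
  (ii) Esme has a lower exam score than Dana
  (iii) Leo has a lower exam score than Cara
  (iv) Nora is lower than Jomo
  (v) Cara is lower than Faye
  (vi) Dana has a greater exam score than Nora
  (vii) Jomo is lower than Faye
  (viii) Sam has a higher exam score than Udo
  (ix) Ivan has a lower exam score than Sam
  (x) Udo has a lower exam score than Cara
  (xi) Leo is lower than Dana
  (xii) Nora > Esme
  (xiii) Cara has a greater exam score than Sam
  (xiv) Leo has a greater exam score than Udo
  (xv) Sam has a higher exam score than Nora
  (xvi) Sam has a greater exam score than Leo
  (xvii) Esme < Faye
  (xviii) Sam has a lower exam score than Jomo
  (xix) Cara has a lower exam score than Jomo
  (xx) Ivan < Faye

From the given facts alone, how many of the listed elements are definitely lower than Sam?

5

The elements the relations force below Sam are Udo, Leo, Esme, Nora, Ivan — no chain reaches any other.
That is 5.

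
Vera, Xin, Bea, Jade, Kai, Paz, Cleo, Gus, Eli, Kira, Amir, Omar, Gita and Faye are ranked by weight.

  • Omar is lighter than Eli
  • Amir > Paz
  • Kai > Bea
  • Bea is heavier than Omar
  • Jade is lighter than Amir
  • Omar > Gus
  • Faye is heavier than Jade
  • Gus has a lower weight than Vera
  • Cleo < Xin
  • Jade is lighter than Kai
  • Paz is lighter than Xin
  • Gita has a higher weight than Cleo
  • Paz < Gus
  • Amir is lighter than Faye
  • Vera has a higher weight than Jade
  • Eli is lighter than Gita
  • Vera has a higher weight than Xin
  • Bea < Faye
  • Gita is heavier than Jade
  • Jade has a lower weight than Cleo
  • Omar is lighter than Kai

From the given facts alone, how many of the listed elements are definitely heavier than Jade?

7

Directly above Jade: Cleo, Amir, Vera, Faye, Kai, Gita.
One step further: Xin (7 so far).
Nothing else is reachable above Jade; 7 in all.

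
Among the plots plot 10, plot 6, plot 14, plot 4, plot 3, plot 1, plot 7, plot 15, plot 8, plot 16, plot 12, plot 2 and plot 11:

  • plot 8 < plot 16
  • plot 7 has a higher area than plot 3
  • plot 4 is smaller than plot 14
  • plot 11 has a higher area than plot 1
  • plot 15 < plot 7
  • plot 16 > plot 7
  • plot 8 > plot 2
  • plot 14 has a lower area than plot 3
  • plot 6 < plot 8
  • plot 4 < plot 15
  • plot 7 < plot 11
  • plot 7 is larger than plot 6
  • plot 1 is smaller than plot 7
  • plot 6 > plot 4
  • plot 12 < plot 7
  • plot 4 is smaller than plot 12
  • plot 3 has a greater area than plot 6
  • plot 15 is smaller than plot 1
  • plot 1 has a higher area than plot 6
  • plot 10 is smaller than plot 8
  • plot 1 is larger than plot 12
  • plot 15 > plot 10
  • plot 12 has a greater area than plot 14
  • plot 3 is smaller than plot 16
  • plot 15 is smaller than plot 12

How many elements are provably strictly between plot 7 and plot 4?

Chaining upward from plot 4 reaches: plot 14, plot 6, plot 3, plot 15, plot 12, plot 1, plot 8, plot 11, plot 16.
Chaining downward from plot 7 reaches: plot 14, plot 6, plot 3, plot 10, plot 15, plot 12, plot 1.
Strictly between plot 4 and plot 7 are those in both lists: plot 14, plot 6, plot 3, plot 15, plot 12, plot 1 — 6 elements.

6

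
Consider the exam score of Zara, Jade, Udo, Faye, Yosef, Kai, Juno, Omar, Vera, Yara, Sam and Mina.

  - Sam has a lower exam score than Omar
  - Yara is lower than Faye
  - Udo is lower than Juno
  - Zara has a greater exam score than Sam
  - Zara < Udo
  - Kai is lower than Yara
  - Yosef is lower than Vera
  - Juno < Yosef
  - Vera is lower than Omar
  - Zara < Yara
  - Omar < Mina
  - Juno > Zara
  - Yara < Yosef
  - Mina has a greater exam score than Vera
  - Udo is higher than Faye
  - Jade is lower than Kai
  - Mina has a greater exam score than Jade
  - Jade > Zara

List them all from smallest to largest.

Nothing is placed below Sam, so it is least; from there Sam < Zara; Zara < Jade; Jade < Kai; Kai < Yara; Yara < Faye; Faye < Udo; Udo < Juno; Juno < Yosef; Yosef < Vera; Vera < Omar; Omar < Mina, each given directly.

Sam < Zara < Jade < Kai < Yara < Faye < Udo < Juno < Yosef < Vera < Omar < Mina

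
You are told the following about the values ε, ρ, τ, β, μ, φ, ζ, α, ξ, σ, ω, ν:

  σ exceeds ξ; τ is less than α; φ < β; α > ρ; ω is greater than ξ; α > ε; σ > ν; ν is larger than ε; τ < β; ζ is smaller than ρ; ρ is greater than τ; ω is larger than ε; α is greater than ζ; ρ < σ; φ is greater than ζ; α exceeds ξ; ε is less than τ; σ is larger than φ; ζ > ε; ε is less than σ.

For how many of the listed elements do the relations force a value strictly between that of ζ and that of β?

The relations place ζ below β. An element lies strictly between them when it is forced above ζ and also forced below β.
Above ζ: {φ, ρ, α, σ}. Below β: {ε, τ, φ}.
Intersection: {φ} — 1.

1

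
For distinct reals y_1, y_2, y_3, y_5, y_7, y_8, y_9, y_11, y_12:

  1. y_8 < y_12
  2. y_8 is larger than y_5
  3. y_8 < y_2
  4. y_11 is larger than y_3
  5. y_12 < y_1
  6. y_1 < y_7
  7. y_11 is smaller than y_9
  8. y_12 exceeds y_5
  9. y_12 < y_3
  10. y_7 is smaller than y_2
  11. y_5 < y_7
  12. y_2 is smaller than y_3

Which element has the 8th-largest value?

Piecing the relations together gives one ordering: y_5 < y_8 < y_12 < y_1 < y_7 < y_2 < y_3 < y_11 < y_9.
The 8th largest is y_8.

y_8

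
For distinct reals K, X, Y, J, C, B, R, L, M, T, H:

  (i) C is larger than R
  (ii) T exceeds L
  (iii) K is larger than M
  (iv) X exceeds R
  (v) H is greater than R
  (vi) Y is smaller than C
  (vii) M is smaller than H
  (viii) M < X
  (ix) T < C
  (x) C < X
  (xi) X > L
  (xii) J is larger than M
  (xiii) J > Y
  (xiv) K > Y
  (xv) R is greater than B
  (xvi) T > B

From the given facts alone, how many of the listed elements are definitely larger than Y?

4

The elements the relations force above Y are C, J, K, X — no chain reaches any other.
That is 4.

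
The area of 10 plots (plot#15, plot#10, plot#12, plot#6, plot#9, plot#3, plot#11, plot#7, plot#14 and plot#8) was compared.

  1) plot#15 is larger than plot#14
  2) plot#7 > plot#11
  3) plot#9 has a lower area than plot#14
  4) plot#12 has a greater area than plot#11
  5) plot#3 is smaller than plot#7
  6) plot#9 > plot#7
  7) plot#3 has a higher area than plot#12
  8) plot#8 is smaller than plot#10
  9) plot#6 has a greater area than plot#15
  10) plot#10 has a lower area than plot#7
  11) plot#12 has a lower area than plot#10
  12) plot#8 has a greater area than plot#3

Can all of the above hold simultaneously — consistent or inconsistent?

consistent

Every relation is compatible with plot#11 < plot#12 < plot#3 < plot#8 < plot#10 < plot#7 < plot#9 < plot#14 < plot#15 < plot#6; the set is consistent.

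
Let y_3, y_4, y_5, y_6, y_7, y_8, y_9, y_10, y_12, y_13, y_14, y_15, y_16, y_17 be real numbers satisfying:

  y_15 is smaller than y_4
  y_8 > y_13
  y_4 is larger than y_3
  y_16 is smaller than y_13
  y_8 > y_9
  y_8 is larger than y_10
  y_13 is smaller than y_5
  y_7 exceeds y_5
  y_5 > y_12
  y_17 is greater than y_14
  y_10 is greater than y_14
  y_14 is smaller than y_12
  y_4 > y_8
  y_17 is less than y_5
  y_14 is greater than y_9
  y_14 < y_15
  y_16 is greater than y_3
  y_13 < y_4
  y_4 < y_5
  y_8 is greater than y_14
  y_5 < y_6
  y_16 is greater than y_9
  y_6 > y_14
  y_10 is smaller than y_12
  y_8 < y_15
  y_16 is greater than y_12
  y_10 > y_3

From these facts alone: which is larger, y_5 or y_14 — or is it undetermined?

Following the relations from y_14: y_14 < y_10 < y_12 < y_16 < y_13 < y_8 < y_15 < y_4 < y_5.
So y_5 is larger.

y_5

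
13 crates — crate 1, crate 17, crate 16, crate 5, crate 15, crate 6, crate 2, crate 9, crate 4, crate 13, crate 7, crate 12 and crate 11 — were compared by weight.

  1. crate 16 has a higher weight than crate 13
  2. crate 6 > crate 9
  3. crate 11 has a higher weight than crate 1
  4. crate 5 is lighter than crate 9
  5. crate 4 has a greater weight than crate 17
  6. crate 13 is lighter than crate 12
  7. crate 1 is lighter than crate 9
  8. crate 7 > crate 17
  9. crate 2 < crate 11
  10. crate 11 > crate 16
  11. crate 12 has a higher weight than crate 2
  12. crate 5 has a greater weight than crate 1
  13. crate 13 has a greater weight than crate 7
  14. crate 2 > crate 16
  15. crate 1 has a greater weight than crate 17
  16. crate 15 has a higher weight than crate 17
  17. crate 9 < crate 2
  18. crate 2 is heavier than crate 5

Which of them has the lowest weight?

crate 17

crate 7 is not least since crate 17 < crate 7; crate 13 is not least since crate 7 < crate 13; crate 1 is not least since crate 17 < crate 1; crate 5 is not least since crate 1 < crate 5; crate 9 is not least since crate 5 < crate 9; crate 6 is not least since crate 9 < crate 6; crate 16 is not least since crate 13 < crate 16; crate 2 is not least since crate 9 < crate 2; crate 11 is not least since crate 16 < crate 11; crate 12 is not least since crate 13 < crate 12; crate 15 is not least since crate 17 < crate 15; crate 4 is not least since crate 17 < crate 4.
Only crate 17 has nothing below it, so crate 17 is the lowest weight.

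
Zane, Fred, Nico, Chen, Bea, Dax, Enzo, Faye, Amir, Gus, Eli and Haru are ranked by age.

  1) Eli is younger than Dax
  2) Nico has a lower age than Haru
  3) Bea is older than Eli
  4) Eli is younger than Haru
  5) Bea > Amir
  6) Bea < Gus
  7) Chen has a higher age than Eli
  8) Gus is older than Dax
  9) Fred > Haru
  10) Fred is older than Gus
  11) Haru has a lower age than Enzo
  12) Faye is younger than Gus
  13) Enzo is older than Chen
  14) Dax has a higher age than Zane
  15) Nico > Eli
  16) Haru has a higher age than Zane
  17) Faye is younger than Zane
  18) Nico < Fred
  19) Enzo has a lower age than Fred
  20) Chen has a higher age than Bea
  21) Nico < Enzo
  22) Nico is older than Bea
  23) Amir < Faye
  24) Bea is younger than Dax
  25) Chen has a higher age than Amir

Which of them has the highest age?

Amir is not greatest since Amir < Faye; Faye is not greatest since Faye < Zane; Eli is not greatest since Eli < Nico; Bea is not greatest since Bea < Chen; Chen is not greatest since Chen < Enzo; Nico is not greatest since Nico < Haru; Zane is not greatest since Zane < Dax; Haru is not greatest since Haru < Enzo; Dax is not greatest since Dax < Gus; Gus is not greatest since Gus < Fred; Enzo is not greatest since Enzo < Fred.
Only Fred has nothing above it, so Fred is the highest age.

Fred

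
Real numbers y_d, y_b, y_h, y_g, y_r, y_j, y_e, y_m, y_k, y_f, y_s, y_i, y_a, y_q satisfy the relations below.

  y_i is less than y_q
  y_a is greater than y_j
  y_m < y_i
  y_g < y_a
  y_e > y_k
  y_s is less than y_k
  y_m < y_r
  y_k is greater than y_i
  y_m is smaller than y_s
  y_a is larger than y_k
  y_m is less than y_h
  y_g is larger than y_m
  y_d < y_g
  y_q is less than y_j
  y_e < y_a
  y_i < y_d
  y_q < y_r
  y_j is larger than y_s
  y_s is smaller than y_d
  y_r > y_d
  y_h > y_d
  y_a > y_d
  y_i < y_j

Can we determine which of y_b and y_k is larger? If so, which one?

undetermined

Following every chain through y_k: above y_k we get y_e, y_a; below y_k we get y_m, y_i, y_s.
y_b is not reached, and no chain runs the other way from y_b to y_k.
So the given relations leave the order of y_k and y_b undetermined.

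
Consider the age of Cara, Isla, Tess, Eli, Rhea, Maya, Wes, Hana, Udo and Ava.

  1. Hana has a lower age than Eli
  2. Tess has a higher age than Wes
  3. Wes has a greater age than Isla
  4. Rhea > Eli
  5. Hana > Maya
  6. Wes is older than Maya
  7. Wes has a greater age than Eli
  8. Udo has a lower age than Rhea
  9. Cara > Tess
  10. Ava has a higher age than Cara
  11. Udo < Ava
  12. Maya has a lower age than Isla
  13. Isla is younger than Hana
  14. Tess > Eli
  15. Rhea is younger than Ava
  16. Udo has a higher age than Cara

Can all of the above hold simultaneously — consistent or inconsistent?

consistent

The single ordering Maya < Isla < Hana < Eli < Wes < Tess < Cara < Udo < Rhea < Ava satisfies every listed relation, so no contradiction arises.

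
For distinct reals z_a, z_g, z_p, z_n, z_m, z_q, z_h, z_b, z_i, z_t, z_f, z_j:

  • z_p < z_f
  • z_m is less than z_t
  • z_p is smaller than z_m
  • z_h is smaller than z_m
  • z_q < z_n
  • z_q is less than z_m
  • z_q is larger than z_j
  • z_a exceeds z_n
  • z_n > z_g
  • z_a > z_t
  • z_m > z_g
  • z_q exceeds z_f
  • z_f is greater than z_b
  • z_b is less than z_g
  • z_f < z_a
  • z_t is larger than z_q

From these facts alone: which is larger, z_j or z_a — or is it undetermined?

z_a

z_j < z_q < z_m < z_t < z_a, by transitivity through z_q, z_m, z_t.
So z_a is larger.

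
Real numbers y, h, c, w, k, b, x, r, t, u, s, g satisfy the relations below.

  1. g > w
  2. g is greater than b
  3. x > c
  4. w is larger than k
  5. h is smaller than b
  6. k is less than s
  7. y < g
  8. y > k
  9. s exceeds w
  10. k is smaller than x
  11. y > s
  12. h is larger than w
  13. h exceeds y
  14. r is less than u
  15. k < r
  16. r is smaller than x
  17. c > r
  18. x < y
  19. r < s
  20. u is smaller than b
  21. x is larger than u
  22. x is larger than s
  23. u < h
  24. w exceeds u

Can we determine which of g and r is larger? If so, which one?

g

Chaining the given relations: r < u < w < s < x < y < h < b < g.
So g is larger.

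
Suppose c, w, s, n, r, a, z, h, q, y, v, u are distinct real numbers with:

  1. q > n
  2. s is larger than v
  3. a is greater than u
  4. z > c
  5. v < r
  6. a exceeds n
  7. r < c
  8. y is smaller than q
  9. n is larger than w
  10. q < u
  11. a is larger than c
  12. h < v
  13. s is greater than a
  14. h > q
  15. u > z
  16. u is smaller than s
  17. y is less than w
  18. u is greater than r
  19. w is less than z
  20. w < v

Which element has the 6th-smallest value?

Piecing the relations together gives one ordering: y < w < n < q < h < v < r < c < z < u < a < s.
The 6th smallest is v.

v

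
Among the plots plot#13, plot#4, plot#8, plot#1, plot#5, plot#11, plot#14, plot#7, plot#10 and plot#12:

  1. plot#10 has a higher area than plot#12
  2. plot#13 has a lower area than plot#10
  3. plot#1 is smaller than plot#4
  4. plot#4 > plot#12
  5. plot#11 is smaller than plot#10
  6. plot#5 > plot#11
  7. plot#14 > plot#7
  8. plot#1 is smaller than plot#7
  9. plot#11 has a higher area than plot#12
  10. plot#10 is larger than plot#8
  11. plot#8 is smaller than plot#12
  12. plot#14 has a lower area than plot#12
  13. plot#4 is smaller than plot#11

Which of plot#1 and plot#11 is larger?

Chaining the given relations: plot#1 < plot#7 < plot#14 < plot#12 < plot#4 < plot#11.
So plot#1 < plot#11; plot#11 is the larger of the two.

plot#11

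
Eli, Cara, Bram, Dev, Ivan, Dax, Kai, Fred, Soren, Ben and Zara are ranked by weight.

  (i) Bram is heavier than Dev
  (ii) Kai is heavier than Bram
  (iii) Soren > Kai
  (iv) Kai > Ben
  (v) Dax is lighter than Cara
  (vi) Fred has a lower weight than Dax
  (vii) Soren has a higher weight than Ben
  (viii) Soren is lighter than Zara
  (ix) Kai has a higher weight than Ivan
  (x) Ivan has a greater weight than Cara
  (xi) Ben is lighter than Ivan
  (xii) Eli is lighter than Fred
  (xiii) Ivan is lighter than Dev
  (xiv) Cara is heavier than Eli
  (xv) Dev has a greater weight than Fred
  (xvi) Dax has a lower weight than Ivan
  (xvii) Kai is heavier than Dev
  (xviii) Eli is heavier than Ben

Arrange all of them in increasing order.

The consecutive links are each given: Ben < Eli; Eli < Fred; Fred < Dax; Dax < Cara; Cara < Ivan; Ivan < Dev; Dev < Bram; Bram < Kai; Kai < Soren; Soren < Zara.

Ben < Eli < Fred < Dax < Cara < Ivan < Dev < Bram < Kai < Soren < Zara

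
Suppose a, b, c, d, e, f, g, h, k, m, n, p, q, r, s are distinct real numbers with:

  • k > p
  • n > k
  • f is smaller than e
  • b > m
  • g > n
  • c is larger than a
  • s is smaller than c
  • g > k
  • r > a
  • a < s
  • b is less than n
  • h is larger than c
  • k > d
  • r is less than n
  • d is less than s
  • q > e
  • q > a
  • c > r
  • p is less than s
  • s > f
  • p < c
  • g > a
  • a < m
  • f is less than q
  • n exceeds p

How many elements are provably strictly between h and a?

3

Chaining upward from a reaches: r, m, q, s, c, b, n, g.
Chaining downward from h reaches: f, r, d, p, s, c.
Strictly between a and h are those in both lists: r, s, c — 3 elements.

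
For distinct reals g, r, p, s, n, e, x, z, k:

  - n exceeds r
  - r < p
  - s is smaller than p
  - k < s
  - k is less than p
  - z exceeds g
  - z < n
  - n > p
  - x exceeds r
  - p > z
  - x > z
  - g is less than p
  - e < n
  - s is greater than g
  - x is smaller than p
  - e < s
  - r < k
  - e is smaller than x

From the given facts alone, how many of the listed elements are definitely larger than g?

The elements the relations force above g are z, s, x, p, n — no chain reaches any other.
That is 5.

5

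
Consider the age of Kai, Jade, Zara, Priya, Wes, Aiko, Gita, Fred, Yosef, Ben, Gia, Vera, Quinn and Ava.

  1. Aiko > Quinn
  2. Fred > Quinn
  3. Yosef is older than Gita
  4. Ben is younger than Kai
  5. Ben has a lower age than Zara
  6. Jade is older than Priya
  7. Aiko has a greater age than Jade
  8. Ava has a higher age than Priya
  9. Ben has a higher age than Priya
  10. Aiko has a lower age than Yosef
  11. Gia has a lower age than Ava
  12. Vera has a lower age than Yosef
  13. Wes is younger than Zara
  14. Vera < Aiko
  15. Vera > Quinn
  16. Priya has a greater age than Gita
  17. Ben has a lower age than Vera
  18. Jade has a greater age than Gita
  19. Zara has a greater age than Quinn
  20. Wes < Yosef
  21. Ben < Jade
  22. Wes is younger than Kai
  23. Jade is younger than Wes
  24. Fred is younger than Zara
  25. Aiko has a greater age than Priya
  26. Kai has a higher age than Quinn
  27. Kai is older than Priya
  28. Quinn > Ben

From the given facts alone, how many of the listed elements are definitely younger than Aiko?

6

From Aiko the given relations immediately reach Priya, Quinn, Jade, Vera.
From those, Gita, Ben — 6 in total.
Nothing else is reachable below Aiko; 6 in all.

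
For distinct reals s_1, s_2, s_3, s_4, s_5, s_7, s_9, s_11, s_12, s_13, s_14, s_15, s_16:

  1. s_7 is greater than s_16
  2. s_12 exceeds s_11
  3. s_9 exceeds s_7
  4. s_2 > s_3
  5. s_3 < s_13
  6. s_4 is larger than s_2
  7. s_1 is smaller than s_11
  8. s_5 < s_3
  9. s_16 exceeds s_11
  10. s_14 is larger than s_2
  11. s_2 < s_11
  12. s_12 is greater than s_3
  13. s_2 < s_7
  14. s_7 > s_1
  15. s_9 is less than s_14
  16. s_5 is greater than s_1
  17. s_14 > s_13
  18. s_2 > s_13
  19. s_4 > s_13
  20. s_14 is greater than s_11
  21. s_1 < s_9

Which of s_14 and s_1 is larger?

Following the relations from s_1: s_1 < s_5 < s_3 < s_13 < s_2 < s_11 < s_16 < s_7 < s_9 < s_14.
So s_1 < s_14; s_14 is the larger of the two.

s_14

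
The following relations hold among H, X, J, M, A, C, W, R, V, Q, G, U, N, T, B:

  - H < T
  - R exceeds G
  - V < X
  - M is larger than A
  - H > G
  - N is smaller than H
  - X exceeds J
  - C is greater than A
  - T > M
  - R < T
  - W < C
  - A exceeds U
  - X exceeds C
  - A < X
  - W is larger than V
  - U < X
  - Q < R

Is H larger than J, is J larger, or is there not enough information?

Following every chain through J: above J we get X.
H is not reached, and no chain runs the other way from H to J.
So the given relations leave the order of J and H undetermined.

undetermined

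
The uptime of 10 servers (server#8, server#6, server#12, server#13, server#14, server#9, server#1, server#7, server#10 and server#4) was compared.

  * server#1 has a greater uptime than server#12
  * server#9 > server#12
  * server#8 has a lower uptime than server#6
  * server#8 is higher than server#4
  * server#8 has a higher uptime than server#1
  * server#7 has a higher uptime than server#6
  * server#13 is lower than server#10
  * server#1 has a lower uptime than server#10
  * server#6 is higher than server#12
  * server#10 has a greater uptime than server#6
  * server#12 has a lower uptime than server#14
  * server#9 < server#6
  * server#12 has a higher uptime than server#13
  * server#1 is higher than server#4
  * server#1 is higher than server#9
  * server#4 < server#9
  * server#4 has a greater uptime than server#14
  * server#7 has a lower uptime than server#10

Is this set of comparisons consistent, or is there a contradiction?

consistent

The single ordering server#13 < server#12 < server#14 < server#4 < server#9 < server#1 < server#8 < server#6 < server#7 < server#10 satisfies every listed relation, so no contradiction arises.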